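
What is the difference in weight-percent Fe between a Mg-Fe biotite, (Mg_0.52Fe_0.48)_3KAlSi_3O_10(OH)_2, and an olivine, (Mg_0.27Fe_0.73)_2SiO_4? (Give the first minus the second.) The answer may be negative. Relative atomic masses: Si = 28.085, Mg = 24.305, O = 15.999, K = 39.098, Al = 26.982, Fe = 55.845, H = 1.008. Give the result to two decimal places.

Fe in (Mg_0.52Fe_0.48)_3KAlSi_3O_10(OH)_2: molar mass 462.672 g/mol; 1.44×55.845 = 80.417 g → 17.38 wt%.
Fe in (Mg_0.27Fe_0.73)_2SiO_4: molar mass 186.739 g/mol; 1.46×55.845 = 81.534 g → 43.66 wt%.
Difference = 17.38 − 43.66 = -26.28 percentage points.

-26.28 percentage points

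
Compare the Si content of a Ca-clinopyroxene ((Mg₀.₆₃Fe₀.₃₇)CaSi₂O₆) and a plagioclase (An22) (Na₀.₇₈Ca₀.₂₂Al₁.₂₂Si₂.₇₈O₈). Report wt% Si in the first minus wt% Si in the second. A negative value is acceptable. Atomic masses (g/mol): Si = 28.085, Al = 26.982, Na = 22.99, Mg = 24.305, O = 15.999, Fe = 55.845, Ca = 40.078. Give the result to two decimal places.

Si in (Mg₀.₆₃Fe₀.₃₇)CaSi₂O₆: molar mass 228.217 g/mol; 2×28.085 = 56.170 g → 24.61 wt%.
Si in Na₀.₇₈Ca₀.₂₂Al₁.₂₂Si₂.₇₈O₈: molar mass 265.736 g/mol; 2.78×28.085 = 78.076 g → 29.38 wt%.
Difference = 24.61 − 29.38 = -4.77 percentage points.

-4.77 percentage points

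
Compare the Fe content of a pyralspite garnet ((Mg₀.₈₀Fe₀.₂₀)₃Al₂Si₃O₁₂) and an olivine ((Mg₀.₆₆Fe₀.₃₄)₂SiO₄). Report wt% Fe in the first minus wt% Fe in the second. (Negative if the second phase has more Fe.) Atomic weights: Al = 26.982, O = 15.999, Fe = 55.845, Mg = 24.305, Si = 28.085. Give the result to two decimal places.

Fe in (Mg₀.₈₀Fe₀.₂₀)₃Al₂Si₃O₁₂: molar mass 422.046 g/mol; 0.60×55.845 = 33.507 g → 7.94 wt%.
Fe in (Mg₀.₆₆Fe₀.₃₄)₂SiO₄: molar mass 162.138 g/mol; 0.68×55.845 = 37.975 g → 23.42 wt%.
Difference = 7.94 − 23.42 = -15.48 percentage points.

-15.48 percentage points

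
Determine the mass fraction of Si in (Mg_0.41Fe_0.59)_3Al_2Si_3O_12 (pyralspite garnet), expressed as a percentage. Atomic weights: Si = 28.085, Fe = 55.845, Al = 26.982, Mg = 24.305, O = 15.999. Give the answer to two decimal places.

18.36 weight percent

Formula mass = 1.23·24.305 + 1.77·55.845 + 2·26.982 + 3·28.085 + 12·15.999 = 458.948 g/mol, of which 84.255 g is Si.
So Si makes up 84.255/458.948 = 0.1836 of the mass, i.e. 18.36%.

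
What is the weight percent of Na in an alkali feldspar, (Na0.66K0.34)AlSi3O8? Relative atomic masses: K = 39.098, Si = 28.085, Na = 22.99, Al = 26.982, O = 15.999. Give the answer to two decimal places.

5.67 wt%

Formula mass = 0.66·22.99 + 0.34·39.098 + 1·26.982 + 3·28.085 + 8·15.999 = 267.696 g/mol, of which 15.173 g is Na.
So Na makes up 15.173/267.696 = 0.0567 of the mass, i.e. 5.67%.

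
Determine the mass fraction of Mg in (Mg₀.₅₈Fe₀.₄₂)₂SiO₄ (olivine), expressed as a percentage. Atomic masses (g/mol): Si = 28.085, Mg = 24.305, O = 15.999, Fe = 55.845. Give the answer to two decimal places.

16.86 wt%

Formula mass = 1.16*24.305 + 0.84*55.845 + 1*28.085 + 4*15.999 = 167.185 g/mol, of which 28.194 g is Mg.
So Mg makes up 28.194/167.185 = 0.1686 of the mass, i.e. 16.86%.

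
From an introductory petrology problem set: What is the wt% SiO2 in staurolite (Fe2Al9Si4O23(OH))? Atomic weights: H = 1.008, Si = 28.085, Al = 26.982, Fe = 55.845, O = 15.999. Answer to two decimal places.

Formula mass = 851.852 g/mol.
4 Si → 4.0000 mol SiO2 per formula unit; M(SiO2) = 60.083, so SiO2 mass = 240.332 g.
240.332/851.852 × 100 = 28.21 wt%.

28.21 wt%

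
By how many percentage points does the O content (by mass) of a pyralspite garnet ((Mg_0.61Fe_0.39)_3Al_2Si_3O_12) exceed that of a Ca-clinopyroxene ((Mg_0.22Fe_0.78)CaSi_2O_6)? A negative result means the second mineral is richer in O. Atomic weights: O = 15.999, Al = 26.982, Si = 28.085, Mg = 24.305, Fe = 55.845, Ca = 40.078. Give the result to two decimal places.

M((Mg_0.61Fe_0.39)_3Al_2Si_3O_12) = 440.024 g/mol, so wt% O = 191.988/440.024 × 100 = 43.63%.
M((Mg_0.22Fe_0.78)CaSi_2O_6) = 241.148 g/mol, so wt% O = 95.994/241.148 × 100 = 39.81%.
43.63 − 39.81 = 3.82 pp.

3.82 percentage points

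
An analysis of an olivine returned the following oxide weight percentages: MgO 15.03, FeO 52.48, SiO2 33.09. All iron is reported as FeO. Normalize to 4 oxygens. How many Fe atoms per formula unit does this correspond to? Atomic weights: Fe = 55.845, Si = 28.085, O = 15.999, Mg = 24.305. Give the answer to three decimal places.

MgO (M=40.304): mol = 0.37292; Mg = 0.37292, O = 0.37292.
FeO (M=71.844): mol = 0.73047; Fe = 0.73047, O = 0.73047.
SiO2 (M=60.083): mol = 0.55074; Si = 0.55074, O = 1.10148.
ΣO = 2.20487; factor = 4/ΣO = 1.81417.
Fe apfu = 0.73047 × 1.81417 = 1.325.

1.325 Fe apfu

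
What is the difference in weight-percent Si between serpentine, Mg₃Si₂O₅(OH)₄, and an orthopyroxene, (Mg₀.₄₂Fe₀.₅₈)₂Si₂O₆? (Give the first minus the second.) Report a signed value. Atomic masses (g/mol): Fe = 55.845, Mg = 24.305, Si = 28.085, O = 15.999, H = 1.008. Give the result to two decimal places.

-3.39 percentage points

Si in Mg₃Si₂O₅(OH)₄: molar mass 277.108 g/mol; 2×28.085 = 56.170 g → 20.27 wt%.
Si in (Mg₀.₄₂Fe₀.₅₈)₂Si₂O₆: molar mass 237.360 g/mol; 2×28.085 = 56.170 g → 23.66 wt%.
Difference = 20.27 − 23.66 = -3.39 percentage points.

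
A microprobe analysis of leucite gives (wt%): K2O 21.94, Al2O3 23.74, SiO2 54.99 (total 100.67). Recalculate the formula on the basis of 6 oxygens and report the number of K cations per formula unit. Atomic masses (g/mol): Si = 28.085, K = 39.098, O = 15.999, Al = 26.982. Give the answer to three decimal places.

1.012 K apfu

21.94 wt% K2O ÷ 94.195 g/mol = 0.23292 mol, giving 0.46584 K and 0.23292 O.
23.74 wt% Al2O3 ÷ 101.961 g/mol = 0.23283 mol, giving 0.46566 Al and 0.69849 O.
54.99 wt% SiO2 ÷ 60.083 g/mol = 0.91523 mol, giving 0.91523 Si and 1.83046 O.
Oxygen sums to 2.76187; scaling by 6/2.76187 = 2.17244 puts the formula on 6 O.
K: 0.46584 × 2.17244 = 1.012 atoms per formula unit.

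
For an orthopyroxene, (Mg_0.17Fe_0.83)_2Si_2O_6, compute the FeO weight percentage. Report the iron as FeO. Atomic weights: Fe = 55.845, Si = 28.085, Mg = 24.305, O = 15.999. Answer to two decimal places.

Molar mass of (Mg_0.17Fe_0.83)_2Si_2O_6 = 0.34·24.305 + 1.66·55.845 + 2·28.085 + 6·15.999 = 253.130 g/mol.
Each formula unit contains 1.66 Fe, equivalent to 1.66/1 = 1.6600 mol FeO.
M(FeO) = 1×55.845 + 1×15.999 = 71.844 g/mol.
Mass of FeO per formula unit = 1.6600 × 71.844 = 119.261 g.
FeO wt% = 119.261 / 253.130 × 100 = 47.11%.

47.11 wt%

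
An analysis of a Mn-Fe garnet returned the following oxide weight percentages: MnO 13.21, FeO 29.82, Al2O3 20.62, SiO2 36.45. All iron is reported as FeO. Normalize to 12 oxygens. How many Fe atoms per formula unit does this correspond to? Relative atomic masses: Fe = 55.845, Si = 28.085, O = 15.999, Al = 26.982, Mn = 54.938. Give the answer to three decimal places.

2.057 Fe apfu

MnO: 13.21/70.937 = 0.18622 mol → 0.18622 mol Mn, 0.18622 mol O.
FeO: 29.82/71.844 = 0.41507 mol → 0.41507 mol Fe, 0.41507 mol O.
Al2O3: 20.62/101.961 = 0.20223 mol → 0.40446 mol Al, 0.60669 mol O.
SiO2: 36.45/60.083 = 0.60666 mol → 0.60666 mol Si, 1.21332 mol O.
Total oxygen = 2.42130 mol. Normalization factor = 12/2.42130 = 4.95602.
Fe per 12 O = 0.41507 × 4.95602 = 2.057.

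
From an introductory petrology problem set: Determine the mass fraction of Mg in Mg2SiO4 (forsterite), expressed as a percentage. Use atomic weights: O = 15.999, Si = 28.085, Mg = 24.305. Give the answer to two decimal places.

M(Mg2SiO4) = 140.691 g/mol.
Mg contributes 2 × 24.305 = 48.610 g per mole.
48.610/140.691 = 0.3455 → 34.55%.

34.55 mass %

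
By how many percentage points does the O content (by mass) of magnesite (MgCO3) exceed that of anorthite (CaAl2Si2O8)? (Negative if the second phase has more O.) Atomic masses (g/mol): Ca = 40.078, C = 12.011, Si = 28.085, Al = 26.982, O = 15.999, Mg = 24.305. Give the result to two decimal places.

10.92 percentage points

M(MgCO3) = 84.313 g/mol, so wt% O = 47.997/84.313 × 100 = 56.93%.
M(CaAl2Si2O8) = 278.204 g/mol, so wt% O = 127.992/278.204 × 100 = 46.01%.
56.93 − 46.01 = 10.92 pp.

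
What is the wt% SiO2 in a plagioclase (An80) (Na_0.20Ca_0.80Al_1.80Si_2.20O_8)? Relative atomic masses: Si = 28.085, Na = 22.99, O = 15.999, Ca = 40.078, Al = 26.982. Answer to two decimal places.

Formula mass = 275.007 g/mol.
2.20 Si → 2.2000 mol SiO2 per formula unit; M(SiO2) = 60.083, so SiO2 mass = 132.183 g.
132.183/275.007 × 100 = 48.07 wt%.

48.07 wt%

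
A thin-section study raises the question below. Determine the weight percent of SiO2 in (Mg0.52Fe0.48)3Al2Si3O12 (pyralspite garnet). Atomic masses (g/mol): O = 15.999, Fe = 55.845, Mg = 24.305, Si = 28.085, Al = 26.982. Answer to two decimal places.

M((Mg0.52Fe0.48)3Al2Si3O12) = 448.540 g/mol; M(SiO2) = 60.083 g/mol.
Moles SiO2 per formula unit = 3 Si ÷ 1 = 3.0000.
SiO2 fraction = (3.0000 × 60.083) / 448.540 = 180.249/448.540 = 0.4019.

40.19 wt%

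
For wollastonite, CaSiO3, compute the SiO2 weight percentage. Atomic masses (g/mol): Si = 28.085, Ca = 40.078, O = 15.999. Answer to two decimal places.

M(CaSiO3) = 116.160 g/mol; M(SiO2) = 60.083 g/mol.
Moles SiO2 per formula unit = 1 Si ÷ 1 = 1.0000.
SiO2 fraction = (1.0000 × 60.083) / 116.160 = 60.083/116.160 = 0.5172.

51.72 wt%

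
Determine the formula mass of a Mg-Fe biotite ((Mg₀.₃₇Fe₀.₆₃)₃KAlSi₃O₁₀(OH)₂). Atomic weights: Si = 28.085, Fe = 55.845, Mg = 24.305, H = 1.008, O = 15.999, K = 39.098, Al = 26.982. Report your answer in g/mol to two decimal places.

The formula mass is the sum 1.11*24.305 + 1.89*55.845 + 1*39.098 + 1*26.982 + 3*28.085 + 12*15.999 + 2*1.008.

476.86 g/mol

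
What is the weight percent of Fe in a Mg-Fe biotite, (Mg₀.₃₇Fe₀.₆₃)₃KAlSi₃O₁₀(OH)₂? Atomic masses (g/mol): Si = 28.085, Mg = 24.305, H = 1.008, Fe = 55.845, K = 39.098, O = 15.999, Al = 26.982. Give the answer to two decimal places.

M((Mg₀.₃₇Fe₀.₆₃)₃KAlSi₃O₁₀(OH)₂) = 476.865 g/mol.
Fe contributes 1.89 × 55.845 = 105.547 g per mole.
105.547/476.865 = 0.2213 → 22.13%.

22.13 weight percent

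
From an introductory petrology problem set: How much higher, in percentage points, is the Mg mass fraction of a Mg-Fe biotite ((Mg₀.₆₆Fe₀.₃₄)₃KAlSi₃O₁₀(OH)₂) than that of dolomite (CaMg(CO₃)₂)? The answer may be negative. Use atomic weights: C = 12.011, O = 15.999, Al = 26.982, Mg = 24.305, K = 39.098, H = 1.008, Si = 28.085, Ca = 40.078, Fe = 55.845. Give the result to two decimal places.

-2.47 percentage points

Mg in (Mg₀.₆₆Fe₀.₃₄)₃KAlSi₃O₁₀(OH)₂: molar mass 449.425 g/mol; 1.98×24.305 = 48.124 g → 10.71 wt%.
Mg in CaMg(CO₃)₂: molar mass 184.399 g/mol; 1×24.305 = 24.305 g → 13.18 wt%.
Difference = 10.71 − 13.18 = -2.47 percentage points.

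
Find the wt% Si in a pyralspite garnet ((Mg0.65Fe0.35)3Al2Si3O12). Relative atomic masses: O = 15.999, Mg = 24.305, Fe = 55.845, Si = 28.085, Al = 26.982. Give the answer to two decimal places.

Formula mass = 1.95*24.305 + 1.05*55.845 + 2*26.982 + 3*28.085 + 12*15.999 = 436.239 g/mol, of which 84.255 g is Si.
So Si makes up 84.255/436.239 = 0.1931 of the mass, i.e. 19.31%.

19.31 wt%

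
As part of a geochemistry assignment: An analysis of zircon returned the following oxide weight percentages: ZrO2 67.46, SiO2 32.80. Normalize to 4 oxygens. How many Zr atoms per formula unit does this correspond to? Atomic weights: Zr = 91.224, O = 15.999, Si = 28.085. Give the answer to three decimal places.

1.001 Zr apfu

ZrO2: 67.46/123.222 = 0.54747 mol → 0.54747 mol Zr, 1.09494 mol O.
SiO2: 32.80/60.083 = 0.54591 mol → 0.54591 mol Si, 1.09182 mol O.
Total oxygen = 2.18676 mol. Normalization factor = 4/2.18676 = 1.82919.
Zr per 4 O = 0.54747 × 1.82919 = 1.001.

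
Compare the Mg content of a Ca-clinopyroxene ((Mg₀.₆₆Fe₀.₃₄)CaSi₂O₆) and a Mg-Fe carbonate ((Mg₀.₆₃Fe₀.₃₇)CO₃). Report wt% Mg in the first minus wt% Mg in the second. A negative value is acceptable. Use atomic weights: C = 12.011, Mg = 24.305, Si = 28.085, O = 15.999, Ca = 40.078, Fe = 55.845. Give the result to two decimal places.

M((Mg₀.₆₆Fe₀.₃₄)CaSi₂O₆) = 227.271 g/mol, so wt% Mg = 16.041/227.271 × 100 = 7.06%.
M((Mg₀.₆₃Fe₀.₃₇)CO₃) = 95.983 g/mol, so wt% Mg = 15.312/95.983 × 100 = 15.95%.
7.06 − 15.95 = -8.89 pp.

-8.89 percentage points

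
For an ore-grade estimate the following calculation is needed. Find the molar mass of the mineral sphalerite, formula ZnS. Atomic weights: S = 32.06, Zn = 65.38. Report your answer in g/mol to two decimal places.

97.44 g/mol

The formula mass is the sum 1(65.38) + 1(32.06).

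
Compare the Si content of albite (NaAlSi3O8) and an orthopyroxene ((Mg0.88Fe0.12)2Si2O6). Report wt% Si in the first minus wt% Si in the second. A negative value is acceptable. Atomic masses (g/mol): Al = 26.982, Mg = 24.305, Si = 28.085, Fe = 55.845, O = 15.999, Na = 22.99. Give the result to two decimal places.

5.17 percentage points

First mineral: 84.255 g Si in 262.219 g formula = 32.13 wt% Si.
Second mineral: 56.170 g Si in 208.344 g formula = 26.96 wt% Si.
32.13% − 26.96% gives a difference of 5.17 percentage points.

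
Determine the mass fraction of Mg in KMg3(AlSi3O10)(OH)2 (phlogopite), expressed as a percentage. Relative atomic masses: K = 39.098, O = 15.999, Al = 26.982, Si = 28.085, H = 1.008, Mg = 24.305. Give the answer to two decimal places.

17.47 weight percent

Formula mass = 1*39.098 + 3*24.305 + 1*26.982 + 3*28.085 + 12*15.999 + 2*1.008 = 417.254 g/mol, of which 72.915 g is Mg.
So Mg makes up 72.915/417.254 = 0.1747 of the mass, i.e. 17.47%.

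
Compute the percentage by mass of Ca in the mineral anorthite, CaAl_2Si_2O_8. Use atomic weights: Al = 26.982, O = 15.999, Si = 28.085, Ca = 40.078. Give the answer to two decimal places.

14.41 weight percent

Formula mass = 1·40.078 + 2·26.982 + 2·28.085 + 8·15.999 = 278.204 g/mol, of which 40.078 g is Ca.
So Ca makes up 40.078/278.204 = 0.1441 of the mass, i.e. 14.41%.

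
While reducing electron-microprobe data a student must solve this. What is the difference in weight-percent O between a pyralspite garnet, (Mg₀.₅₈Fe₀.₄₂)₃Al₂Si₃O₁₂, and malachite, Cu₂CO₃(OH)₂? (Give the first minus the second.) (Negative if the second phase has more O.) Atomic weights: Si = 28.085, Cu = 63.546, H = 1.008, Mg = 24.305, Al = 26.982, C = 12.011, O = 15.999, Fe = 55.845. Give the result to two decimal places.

O in (Mg₀.₅₈Fe₀.₄₂)₃Al₂Si₃O₁₂: molar mass 442.862 g/mol; 12×15.999 = 191.988 g → 43.35 wt%.
O in Cu₂CO₃(OH)₂: molar mass 221.114 g/mol; 5×15.999 = 79.995 g → 36.18 wt%.
Difference = 43.35 − 36.18 = 7.17 percentage points.

7.17 percentage points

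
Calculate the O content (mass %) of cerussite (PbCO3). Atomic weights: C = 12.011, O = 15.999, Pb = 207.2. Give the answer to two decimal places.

Formula mass = 1·207.2 + 1·12.011 + 3·15.999 = 267.208 g/mol, of which 47.997 g is O.
So O makes up 47.997/267.208 = 0.1796 of the mass, i.e. 17.96%.

17.96 mass %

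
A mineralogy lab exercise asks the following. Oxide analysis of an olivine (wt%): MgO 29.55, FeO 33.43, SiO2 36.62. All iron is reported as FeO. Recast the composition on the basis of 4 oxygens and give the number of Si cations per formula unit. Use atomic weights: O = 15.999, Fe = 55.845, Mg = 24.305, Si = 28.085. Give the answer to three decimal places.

1.008 Si apfu

29.55 wt% MgO ÷ 40.304 g/mol = 0.73318 mol, giving 0.73318 Mg and 0.73318 O.
33.43 wt% FeO ÷ 71.844 g/mol = 0.46531 mol, giving 0.46531 Fe and 0.46531 O.
36.62 wt% SiO2 ÷ 60.083 g/mol = 0.60949 mol, giving 0.60949 Si and 1.21898 O.
Oxygen sums to 2.41747; scaling by 4/2.41747 = 1.65462 puts the formula on 4 O.
Si: 0.60949 × 1.65462 = 1.008 atoms per formula unit.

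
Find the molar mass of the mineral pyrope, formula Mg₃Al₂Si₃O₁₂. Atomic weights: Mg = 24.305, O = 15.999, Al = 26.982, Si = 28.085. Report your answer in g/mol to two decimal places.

403.12 g/mol

Mg: 3 × 24.305 = 72.9150
Al: 2 × 26.982 = 53.9640
Si: 3 × 28.085 = 84.2550
O: 12 × 15.999 = 191.9880
Summing the contributions gives the formula mass.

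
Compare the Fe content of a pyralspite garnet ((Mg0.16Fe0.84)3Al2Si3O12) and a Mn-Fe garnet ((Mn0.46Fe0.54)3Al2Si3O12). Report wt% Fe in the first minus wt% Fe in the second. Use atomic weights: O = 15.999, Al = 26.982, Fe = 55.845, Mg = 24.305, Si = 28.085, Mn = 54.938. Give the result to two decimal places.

10.94 percentage points

Fe in (Mg0.16Fe0.84)3Al2Si3O12: molar mass 482.603 g/mol; 2.52×55.845 = 140.729 g → 29.16 wt%.
Fe in (Mn0.46Fe0.54)3Al2Si3O12: molar mass 496.490 g/mol; 1.62×55.845 = 90.469 g → 18.22 wt%.
Difference = 29.16 − 18.22 = 10.94 percentage points.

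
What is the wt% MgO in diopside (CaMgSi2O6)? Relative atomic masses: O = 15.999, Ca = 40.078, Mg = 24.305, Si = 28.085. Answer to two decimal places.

Formula mass = 216.547 g/mol.
1 Mg → 1.0000 mol MgO per formula unit; M(MgO) = 40.304, so MgO mass = 40.304 g.
40.304/216.547 × 100 = 18.61 wt%.

18.61 wt%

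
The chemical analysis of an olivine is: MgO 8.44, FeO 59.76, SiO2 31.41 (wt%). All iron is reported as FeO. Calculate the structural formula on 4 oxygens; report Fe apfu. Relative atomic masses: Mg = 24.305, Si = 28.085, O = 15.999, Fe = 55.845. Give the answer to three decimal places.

1.594 Fe apfu

8.44 wt% MgO ÷ 40.304 g/mol = 0.20941 mol, giving 0.20941 Mg and 0.20941 O.
59.76 wt% FeO ÷ 71.844 g/mol = 0.83180 mol, giving 0.83180 Fe and 0.83180 O.
31.41 wt% SiO2 ÷ 60.083 g/mol = 0.52278 mol, giving 0.52278 Si and 1.04556 O.
Oxygen sums to 2.08677; scaling by 4/2.08677 = 1.91684 puts the formula on 4 O.
Fe: 0.83180 × 1.91684 = 1.594 atoms per formula unit.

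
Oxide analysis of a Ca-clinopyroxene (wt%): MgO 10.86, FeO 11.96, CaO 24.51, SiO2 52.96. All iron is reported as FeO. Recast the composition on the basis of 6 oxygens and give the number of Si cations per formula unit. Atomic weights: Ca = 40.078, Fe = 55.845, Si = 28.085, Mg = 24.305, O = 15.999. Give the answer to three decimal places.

2.006 Si apfu

MgO (M=40.304): mol = 0.26945; Mg = 0.26945, O = 0.26945.
FeO (M=71.844): mol = 0.16647; Fe = 0.16647, O = 0.16647.
CaO (M=56.077): mol = 0.43708; Ca = 0.43708, O = 0.43708.
SiO2 (M=60.083): mol = 0.88145; Si = 0.88145, O = 1.76290.
ΣO = 2.63590; factor = 6/ΣO = 2.27626.
Si apfu = 0.88145 × 2.27626 = 2.006.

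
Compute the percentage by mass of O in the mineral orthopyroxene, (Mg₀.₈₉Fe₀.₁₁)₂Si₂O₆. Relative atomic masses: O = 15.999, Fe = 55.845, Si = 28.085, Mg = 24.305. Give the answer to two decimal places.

M((Mg₀.₈₉Fe₀.₁₁)₂Si₂O₆) = 207.713 g/mol.
O contributes 6 × 15.999 = 95.994 g per mole.
95.994/207.713 = 0.4621 → 46.21%.

46.21 wt%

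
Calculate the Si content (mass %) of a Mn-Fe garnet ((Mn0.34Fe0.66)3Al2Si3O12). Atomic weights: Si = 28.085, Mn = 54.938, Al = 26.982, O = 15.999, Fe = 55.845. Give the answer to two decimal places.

M((Mn0.34Fe0.66)3Al2Si3O12) = 496.817 g/mol.
Si contributes 3 × 28.085 = 84.255 g per mole.
84.255/496.817 = 0.1696 → 16.96%.

16.96 mass %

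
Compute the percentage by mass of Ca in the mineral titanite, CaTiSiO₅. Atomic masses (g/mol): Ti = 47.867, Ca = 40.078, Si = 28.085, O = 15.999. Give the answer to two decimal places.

20.45 wt%

Formula mass = 1×40.078 + 1×47.867 + 1×28.085 + 5×15.999 = 196.025 g/mol, of which 40.078 g is Ca.
So Ca makes up 40.078/196.025 = 0.2045 of the mass, i.e. 20.45%.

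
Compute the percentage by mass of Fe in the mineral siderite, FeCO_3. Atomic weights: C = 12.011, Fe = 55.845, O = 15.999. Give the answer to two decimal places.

M(FeCO_3) = 115.853 g/mol.
Fe contributes 1 × 55.845 = 55.845 g per mole.
55.845/115.853 = 0.4820 → 48.20%.

48.20 mass %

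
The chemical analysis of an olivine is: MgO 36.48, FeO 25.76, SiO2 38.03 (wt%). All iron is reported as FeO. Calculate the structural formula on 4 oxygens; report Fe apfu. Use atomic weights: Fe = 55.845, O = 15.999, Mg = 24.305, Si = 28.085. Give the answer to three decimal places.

36.48 wt% MgO ÷ 40.304 g/mol = 0.90512 mol, giving 0.90512 Mg and 0.90512 O.
25.76 wt% FeO ÷ 71.844 g/mol = 0.35855 mol, giving 0.35855 Fe and 0.35855 O.
38.03 wt% SiO2 ÷ 60.083 g/mol = 0.63296 mol, giving 0.63296 Si and 1.26592 O.
Oxygen sums to 2.52959; scaling by 4/2.52959 = 1.58128 puts the formula on 4 O.
Fe: 0.35855 × 1.58128 = 0.567 atoms per formula unit.

0.567 Fe apfu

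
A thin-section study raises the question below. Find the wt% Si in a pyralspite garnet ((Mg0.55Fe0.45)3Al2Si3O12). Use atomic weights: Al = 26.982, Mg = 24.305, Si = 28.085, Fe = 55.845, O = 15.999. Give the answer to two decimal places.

M((Mg0.55Fe0.45)3Al2Si3O12) = 445.701 g/mol.
Si contributes 3 × 28.085 = 84.255 g per mole.
84.255/445.701 = 0.1890 → 18.90%.

18.90 weight percent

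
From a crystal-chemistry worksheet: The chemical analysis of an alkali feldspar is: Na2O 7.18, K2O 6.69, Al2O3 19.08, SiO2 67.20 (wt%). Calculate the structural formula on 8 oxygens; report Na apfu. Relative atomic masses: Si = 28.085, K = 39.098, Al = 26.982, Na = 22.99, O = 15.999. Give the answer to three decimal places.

Na2O: 7.18/61.979 = 0.11585 mol → 0.23170 mol Na, 0.11585 mol O.
K2O: 6.69/94.195 = 0.07102 mol → 0.14204 mol K, 0.07102 mol O.
Al2O3: 19.08/101.961 = 0.18713 mol → 0.37426 mol Al, 0.56139 mol O.
SiO2: 67.20/60.083 = 1.11845 mol → 1.11845 mol Si, 2.23690 mol O.
Total oxygen = 2.98516 mol. Normalization factor = 8/2.98516 = 2.67992.
Na per 8 O = 0.23170 × 2.67992 = 0.621.

0.621 Na apfu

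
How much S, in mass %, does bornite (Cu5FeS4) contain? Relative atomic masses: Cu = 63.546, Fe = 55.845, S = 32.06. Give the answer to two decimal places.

Molar mass of Cu5FeS4: 5·63.546 + 1·55.845 + 4·32.06 = 501.815 g/mol.
Mass of S per formula unit: 4 × 32.06 = 128.240 g.
Weight fraction S = 128.240 / 501.815 = 0.2556.

25.56 mass %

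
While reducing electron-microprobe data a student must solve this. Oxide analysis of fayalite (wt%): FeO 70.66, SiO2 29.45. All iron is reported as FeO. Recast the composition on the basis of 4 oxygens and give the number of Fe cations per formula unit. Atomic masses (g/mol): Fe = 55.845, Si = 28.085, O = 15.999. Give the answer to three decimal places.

FeO (M=71.844): mol = 0.98352; Fe = 0.98352, O = 0.98352.
SiO2 (M=60.083): mol = 0.49016; Si = 0.49016, O = 0.98032.
ΣO = 1.96384; factor = 4/ΣO = 2.03683.
Fe apfu = 0.98352 × 2.03683 = 2.003.

2.003 Fe apfu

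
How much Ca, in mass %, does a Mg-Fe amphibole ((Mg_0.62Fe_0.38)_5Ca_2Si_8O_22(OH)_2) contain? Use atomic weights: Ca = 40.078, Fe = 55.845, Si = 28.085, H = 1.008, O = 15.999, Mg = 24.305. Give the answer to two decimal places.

M((Mg_0.62Fe_0.38)_5Ca_2Si_8O_22(OH)_2) = 872.279 g/mol.
Ca contributes 2 × 40.078 = 80.156 g per mole.
80.156/872.279 = 0.0919 → 9.19%.

9.19 mass %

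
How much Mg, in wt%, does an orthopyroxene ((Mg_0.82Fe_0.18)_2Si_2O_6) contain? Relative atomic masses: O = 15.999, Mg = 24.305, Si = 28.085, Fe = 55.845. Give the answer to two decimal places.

M((Mg_0.82Fe_0.18)_2Si_2O_6) = 212.128 g/mol.
Mg contributes 1.64 × 24.305 = 39.860 g per mole.
39.860/212.128 = 0.1879 → 18.79%.

18.79 wt%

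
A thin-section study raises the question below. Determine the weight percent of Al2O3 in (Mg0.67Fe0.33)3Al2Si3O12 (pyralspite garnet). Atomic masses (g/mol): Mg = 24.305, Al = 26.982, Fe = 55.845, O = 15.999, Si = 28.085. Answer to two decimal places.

M((Mg0.67Fe0.33)3Al2Si3O12) = 434.347 g/mol; M(Al2O3) = 101.961 g/mol.
Moles Al2O3 per formula unit = 2 Al ÷ 2 = 1.0000.
Al2O3 fraction = (1.0000 × 101.961) / 434.347 = 101.961/434.347 = 0.2347.

23.47 wt%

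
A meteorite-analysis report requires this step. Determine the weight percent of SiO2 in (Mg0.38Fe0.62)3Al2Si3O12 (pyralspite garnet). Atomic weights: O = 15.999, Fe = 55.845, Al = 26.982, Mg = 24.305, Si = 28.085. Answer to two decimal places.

M((Mg0.38Fe0.62)3Al2Si3O12) = 461.786 g/mol; M(SiO2) = 60.083 g/mol.
Moles SiO2 per formula unit = 3 Si ÷ 1 = 3.0000.
SiO2 fraction = (3.0000 × 60.083) / 461.786 = 180.249/461.786 = 0.3903.

39.03 wt%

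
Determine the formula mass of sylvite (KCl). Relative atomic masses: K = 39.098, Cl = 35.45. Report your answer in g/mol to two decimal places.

M = 1*39.098 + 1*35.45

74.55 g/mol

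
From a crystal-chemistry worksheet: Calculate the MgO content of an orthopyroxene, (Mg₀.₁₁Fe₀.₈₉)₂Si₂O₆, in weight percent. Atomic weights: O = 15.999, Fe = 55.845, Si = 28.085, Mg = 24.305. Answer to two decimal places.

Formula mass = 256.915 g/mol.
0.22 Mg → 0.2200 mol MgO per formula unit; M(MgO) = 40.304, so MgO mass = 8.867 g.
8.867/256.915 × 100 = 3.45 wt%.

3.45 wt%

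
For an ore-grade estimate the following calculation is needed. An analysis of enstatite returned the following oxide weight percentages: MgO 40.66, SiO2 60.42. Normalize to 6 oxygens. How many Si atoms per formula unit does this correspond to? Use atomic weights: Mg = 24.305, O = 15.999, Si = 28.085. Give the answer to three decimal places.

MgO (M=40.304): mol = 1.00883; Mg = 1.00883, O = 1.00883.
SiO2 (M=60.083): mol = 1.00561; Si = 1.00561, O = 2.01122.
ΣO = 3.02005; factor = 6/ΣO = 1.98672.
Si apfu = 1.00561 × 1.98672 = 1.998.

1.998 Si apfu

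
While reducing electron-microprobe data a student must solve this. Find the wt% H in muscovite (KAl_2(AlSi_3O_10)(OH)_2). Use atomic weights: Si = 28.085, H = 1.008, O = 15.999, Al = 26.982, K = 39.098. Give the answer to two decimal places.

Molar mass of KAl_2(AlSi_3O_10)(OH)_2: 1*39.098 + 3*26.982 + 3*28.085 + 12*15.999 + 2*1.008 = 398.303 g/mol.
Mass of H per formula unit: 2 × 1.008 = 2.016 g.
Weight fraction H = 2.016 / 398.303 = 0.0051.

0.51 wt%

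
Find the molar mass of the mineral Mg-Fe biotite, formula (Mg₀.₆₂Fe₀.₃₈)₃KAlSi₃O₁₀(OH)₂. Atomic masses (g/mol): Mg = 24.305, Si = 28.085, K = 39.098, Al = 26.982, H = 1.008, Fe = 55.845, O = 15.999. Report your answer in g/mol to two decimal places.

453.21 g/mol

M = 1.86·24.305 + 1.14·55.845 + 1·39.098 + 1·26.982 + 3·28.085 + 12·15.999 + 2·1.008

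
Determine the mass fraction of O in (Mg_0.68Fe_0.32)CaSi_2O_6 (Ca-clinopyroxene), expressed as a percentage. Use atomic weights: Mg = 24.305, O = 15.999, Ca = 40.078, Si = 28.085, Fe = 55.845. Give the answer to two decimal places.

Molar mass of (Mg_0.68Fe_0.32)CaSi_2O_6: 0.68·24.305 + 0.32·55.845 + 1·40.078 + 2·28.085 + 6·15.999 = 226.640 g/mol.
Mass of O per formula unit: 6 × 15.999 = 95.994 g.
Weight fraction O = 95.994 / 226.640 = 0.4236.

42.36 wt%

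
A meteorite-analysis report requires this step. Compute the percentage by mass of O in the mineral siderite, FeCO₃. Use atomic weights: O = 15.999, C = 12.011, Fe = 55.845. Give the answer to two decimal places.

Formula mass = 1×55.845 + 1×12.011 + 3×15.999 = 115.853 g/mol, of which 47.997 g is O.
So O makes up 47.997/115.853 = 0.4143 of the mass, i.e. 41.43%.

41.43 wt%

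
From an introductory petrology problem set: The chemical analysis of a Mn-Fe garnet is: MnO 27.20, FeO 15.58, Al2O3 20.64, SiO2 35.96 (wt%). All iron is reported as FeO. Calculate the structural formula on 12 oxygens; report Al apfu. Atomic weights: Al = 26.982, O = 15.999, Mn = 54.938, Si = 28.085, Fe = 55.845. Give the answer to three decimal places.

2.020 Al apfu

27.20 wt% MnO ÷ 70.937 g/mol = 0.38344 mol, giving 0.38344 Mn and 0.38344 O.
15.58 wt% FeO ÷ 71.844 g/mol = 0.21686 mol, giving 0.21686 Fe and 0.21686 O.
20.64 wt% Al2O3 ÷ 101.961 g/mol = 0.20243 mol, giving 0.40486 Al and 0.60729 O.
35.96 wt% SiO2 ÷ 60.083 g/mol = 0.59851 mol, giving 0.59851 Si and 1.19702 O.
Oxygen sums to 2.40461; scaling by 12/2.40461 = 4.99041 puts the formula on 12 O.
Al: 0.40486 × 4.99041 = 2.020 atoms per formula unit.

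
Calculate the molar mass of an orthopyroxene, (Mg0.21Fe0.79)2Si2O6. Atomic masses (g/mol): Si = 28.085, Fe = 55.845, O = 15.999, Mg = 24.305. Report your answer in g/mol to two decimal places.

250.61 g/mol

Mg: 0.42 × 24.305 = 10.2081
Fe: 1.58 × 55.845 = 88.2351
Si: 2 × 28.085 = 56.1700
O: 6 × 15.999 = 95.9940
Summing the contributions gives the formula mass.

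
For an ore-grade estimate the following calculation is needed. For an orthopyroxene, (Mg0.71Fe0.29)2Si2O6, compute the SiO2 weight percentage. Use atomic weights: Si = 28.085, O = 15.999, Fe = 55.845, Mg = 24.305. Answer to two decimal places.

Formula mass = 219.067 g/mol.
2 Si → 2.0000 mol SiO2 per formula unit; M(SiO2) = 60.083, so SiO2 mass = 120.166 g.
120.166/219.067 × 100 = 54.85 wt%.

54.85 wt%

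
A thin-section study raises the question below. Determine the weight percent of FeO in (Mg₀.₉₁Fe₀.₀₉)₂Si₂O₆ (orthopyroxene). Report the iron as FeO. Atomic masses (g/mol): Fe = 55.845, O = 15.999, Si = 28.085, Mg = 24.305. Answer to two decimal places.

Formula mass = 206.451 g/mol.
0.18 Fe → 0.1800 mol FeO per formula unit; M(FeO) = 71.844, so FeO mass = 12.932 g.
12.932/206.451 × 100 = 6.26 wt%.

6.26 wt%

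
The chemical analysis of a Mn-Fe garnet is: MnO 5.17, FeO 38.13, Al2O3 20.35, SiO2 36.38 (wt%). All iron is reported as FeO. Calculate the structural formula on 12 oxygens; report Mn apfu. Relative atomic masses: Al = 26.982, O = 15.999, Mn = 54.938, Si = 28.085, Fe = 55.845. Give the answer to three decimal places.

MnO: 5.17/70.937 = 0.07288 mol → 0.07288 mol Mn, 0.07288 mol O.
FeO: 38.13/71.844 = 0.53073 mol → 0.53073 mol Fe, 0.53073 mol O.
Al2O3: 20.35/101.961 = 0.19959 mol → 0.39918 mol Al, 0.59877 mol O.
SiO2: 36.38/60.083 = 0.60550 mol → 0.60550 mol Si, 1.21100 mol O.
Total oxygen = 2.41338 mol. Normalization factor = 12/2.41338 = 4.97228.
Mn per 12 O = 0.07288 × 4.97228 = 0.362.

0.362 Mn apfu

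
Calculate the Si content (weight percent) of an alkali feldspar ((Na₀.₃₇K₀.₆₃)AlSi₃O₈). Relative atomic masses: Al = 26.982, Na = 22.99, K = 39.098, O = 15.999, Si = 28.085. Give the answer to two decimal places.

30.93 weight percent

Formula mass = 0.37·22.99 + 0.63·39.098 + 1·26.982 + 3·28.085 + 8·15.999 = 272.367 g/mol, of which 84.255 g is Si.
So Si makes up 84.255/272.367 = 0.3093 of the mass, i.e. 30.93%.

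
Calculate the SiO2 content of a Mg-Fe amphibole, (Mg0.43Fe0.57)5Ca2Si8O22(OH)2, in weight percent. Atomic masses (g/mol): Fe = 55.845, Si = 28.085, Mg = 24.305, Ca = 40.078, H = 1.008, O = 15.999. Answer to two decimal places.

M((Mg0.43Fe0.57)5Ca2Si8O22(OH)2) = 902.242 g/mol; M(SiO2) = 60.083 g/mol.
Moles SiO2 per formula unit = 8 Si ÷ 1 = 8.0000.
SiO2 fraction = (8.0000 × 60.083) / 902.242 = 480.664/902.242 = 0.5327.

53.27 wt%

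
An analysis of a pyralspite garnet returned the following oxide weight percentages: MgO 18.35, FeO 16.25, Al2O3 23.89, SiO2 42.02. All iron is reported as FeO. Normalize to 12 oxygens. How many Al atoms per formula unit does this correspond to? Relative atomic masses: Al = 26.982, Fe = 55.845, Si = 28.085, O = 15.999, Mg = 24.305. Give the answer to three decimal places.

2.021 Al apfu

MgO: 18.35/40.304 = 0.45529 mol → 0.45529 mol Mg, 0.45529 mol O.
FeO: 16.25/71.844 = 0.22618 mol → 0.22618 mol Fe, 0.22618 mol O.
Al2O3: 23.89/101.961 = 0.23431 mol → 0.46862 mol Al, 0.70293 mol O.
SiO2: 42.02/60.083 = 0.69937 mol → 0.69937 mol Si, 1.39874 mol O.
Total oxygen = 2.78314 mol. Normalization factor = 12/2.78314 = 4.31168.
Al per 12 O = 0.46862 × 4.31168 = 2.021.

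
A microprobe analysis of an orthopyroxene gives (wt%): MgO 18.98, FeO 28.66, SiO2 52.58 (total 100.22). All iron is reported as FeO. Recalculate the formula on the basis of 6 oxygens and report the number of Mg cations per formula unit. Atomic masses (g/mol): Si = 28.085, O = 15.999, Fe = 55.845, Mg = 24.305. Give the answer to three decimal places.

1.078 Mg apfu

MgO: 18.98/40.304 = 0.47092 mol → 0.47092 mol Mg, 0.47092 mol O.
FeO: 28.66/71.844 = 0.39892 mol → 0.39892 mol Fe, 0.39892 mol O.
SiO2: 52.58/60.083 = 0.87512 mol → 0.87512 mol Si, 1.75024 mol O.
Total oxygen = 2.62008 mol. Normalization factor = 6/2.62008 = 2.29001.
Mg per 6 O = 0.47092 × 2.29001 = 1.078.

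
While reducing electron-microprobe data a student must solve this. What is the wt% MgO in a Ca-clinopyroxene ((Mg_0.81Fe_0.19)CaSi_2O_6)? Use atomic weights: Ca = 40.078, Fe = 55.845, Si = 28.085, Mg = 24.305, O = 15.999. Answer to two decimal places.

14.67 wt%

Formula mass = 222.540 g/mol.
0.81 Mg → 0.8100 mol MgO per formula unit; M(MgO) = 40.304, so MgO mass = 32.646 g.
32.646/222.540 × 100 = 14.67 wt%.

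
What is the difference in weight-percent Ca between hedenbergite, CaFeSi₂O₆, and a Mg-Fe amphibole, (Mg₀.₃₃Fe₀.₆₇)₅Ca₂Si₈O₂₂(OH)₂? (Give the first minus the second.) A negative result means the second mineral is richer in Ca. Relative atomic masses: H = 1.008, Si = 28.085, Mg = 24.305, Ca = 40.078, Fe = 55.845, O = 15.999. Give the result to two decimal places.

Ca in CaFeSi₂O₆: molar mass 248.087 g/mol; 1×40.078 = 40.078 g → 16.15 wt%.
Ca in (Mg₀.₃₃Fe₀.₆₇)₅Ca₂Si₈O₂₂(OH)₂: molar mass 918.012 g/mol; 2×40.078 = 80.156 g → 8.73 wt%.
Difference = 16.15 − 8.73 = 7.42 percentage points.

7.42 percentage points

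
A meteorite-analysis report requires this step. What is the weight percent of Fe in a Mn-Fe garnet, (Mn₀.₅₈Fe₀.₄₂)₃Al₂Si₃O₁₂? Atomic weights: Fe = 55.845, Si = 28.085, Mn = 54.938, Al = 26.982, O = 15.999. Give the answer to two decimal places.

14.18 mass %

M((Mn₀.₅₈Fe₀.₄₂)₃Al₂Si₃O₁₂) = 496.164 g/mol.
Fe contributes 1.26 × 55.845 = 70.365 g per mole.
70.365/496.164 = 0.1418 → 14.18%.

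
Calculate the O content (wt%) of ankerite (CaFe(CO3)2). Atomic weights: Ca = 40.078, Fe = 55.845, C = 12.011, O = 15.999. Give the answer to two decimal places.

Molar mass of CaFe(CO3)2: 1·40.078 + 1·55.845 + 2·12.011 + 6·15.999 = 215.939 g/mol.
Mass of O per formula unit: 6 × 15.999 = 95.994 g.
Weight fraction O = 95.994 / 215.939 = 0.4445.

44.45 wt%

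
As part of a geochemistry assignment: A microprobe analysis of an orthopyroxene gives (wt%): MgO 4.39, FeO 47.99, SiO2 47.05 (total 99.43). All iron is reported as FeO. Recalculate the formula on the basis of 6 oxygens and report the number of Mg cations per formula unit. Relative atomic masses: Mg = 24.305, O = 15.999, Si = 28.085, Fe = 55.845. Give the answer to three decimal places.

0.279 Mg apfu

MgO (M=40.304): mol = 0.10892; Mg = 0.10892, O = 0.10892.
FeO (M=71.844): mol = 0.66798; Fe = 0.66798, O = 0.66798.
SiO2 (M=60.083): mol = 0.78308; Si = 0.78308, O = 1.56616.
ΣO = 2.34306; factor = 6/ΣO = 2.56075.
Mg apfu = 0.10892 × 2.56075 = 0.279.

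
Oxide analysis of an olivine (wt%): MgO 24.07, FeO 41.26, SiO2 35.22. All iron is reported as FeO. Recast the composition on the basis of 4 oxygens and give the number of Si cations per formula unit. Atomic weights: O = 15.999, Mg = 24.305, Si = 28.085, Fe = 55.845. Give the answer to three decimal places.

1.000 Si apfu

MgO: 24.07/40.304 = 0.59721 mol → 0.59721 mol Mg, 0.59721 mol O.
FeO: 41.26/71.844 = 0.57430 mol → 0.57430 mol Fe, 0.57430 mol O.
SiO2: 35.22/60.083 = 0.58619 mol → 0.58619 mol Si, 1.17238 mol O.
Total oxygen = 2.34389 mol. Normalization factor = 4/2.34389 = 1.70656.
Si per 4 O = 0.58619 × 1.70656 = 1.000.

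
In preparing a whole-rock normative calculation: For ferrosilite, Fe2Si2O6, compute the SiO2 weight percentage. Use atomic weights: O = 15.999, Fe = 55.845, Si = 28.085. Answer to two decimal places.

45.54 wt%

M(Fe2Si2O6) = 263.854 g/mol; M(SiO2) = 60.083 g/mol.
Moles SiO2 per formula unit = 2 Si ÷ 1 = 2.0000.
SiO2 fraction = (2.0000 × 60.083) / 263.854 = 120.166/263.854 = 0.4554.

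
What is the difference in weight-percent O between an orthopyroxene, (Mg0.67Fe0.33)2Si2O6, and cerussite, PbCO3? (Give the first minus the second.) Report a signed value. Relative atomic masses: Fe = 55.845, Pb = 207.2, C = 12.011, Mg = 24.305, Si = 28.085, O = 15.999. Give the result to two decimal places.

25.36 percentage points

First mineral: 95.994 g O in 221.590 g formula = 43.32 wt% O.
Second mineral: 47.997 g O in 267.208 g formula = 17.96 wt% O.
43.32% − 17.96% gives a difference of 25.36 percentage points.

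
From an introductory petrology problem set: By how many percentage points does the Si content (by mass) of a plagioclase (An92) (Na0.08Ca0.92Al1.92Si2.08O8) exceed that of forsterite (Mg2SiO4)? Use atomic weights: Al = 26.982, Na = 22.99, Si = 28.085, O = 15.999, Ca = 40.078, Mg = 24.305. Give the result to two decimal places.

1.13 percentage points

First mineral: 58.417 g Si in 276.925 g formula = 21.09 wt% Si.
Second mineral: 28.085 g Si in 140.691 g formula = 19.96 wt% Si.
21.09% − 19.96% gives a difference of 1.13 percentage points.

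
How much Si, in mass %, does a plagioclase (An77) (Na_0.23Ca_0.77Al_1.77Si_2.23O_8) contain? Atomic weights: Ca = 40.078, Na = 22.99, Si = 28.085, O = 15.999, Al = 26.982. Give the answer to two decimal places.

22.81 mass %

Formula mass = 0.23*22.99 + 0.77*40.078 + 1.77*26.982 + 2.23*28.085 + 8*15.999 = 274.527 g/mol, of which 62.630 g is Si.
So Si makes up 62.630/274.527 = 0.2281 of the mass, i.e. 22.81%.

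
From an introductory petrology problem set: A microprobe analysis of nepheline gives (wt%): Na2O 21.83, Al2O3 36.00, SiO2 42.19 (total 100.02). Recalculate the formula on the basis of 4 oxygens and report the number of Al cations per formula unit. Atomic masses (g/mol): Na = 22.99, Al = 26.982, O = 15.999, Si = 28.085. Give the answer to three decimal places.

1.003 Al apfu

Na2O (M=61.979): mol = 0.35222; Na = 0.70444, O = 0.35222.
Al2O3 (M=101.961): mol = 0.35308; Al = 0.70616, O = 1.05924.
SiO2 (M=60.083): mol = 0.70220; Si = 0.70220, O = 1.40440.
ΣO = 2.81586; factor = 4/ΣO = 1.42053.
Al apfu = 0.70616 × 1.42053 = 1.003.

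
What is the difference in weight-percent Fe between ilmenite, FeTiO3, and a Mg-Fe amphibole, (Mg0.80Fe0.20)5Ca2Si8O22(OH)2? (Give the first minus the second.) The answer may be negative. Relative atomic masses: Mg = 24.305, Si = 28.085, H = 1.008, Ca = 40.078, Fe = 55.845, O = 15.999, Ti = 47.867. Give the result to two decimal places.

30.19 percentage points

M(FeTiO3) = 151.709 g/mol, so wt% Fe = 55.845/151.709 × 100 = 36.81%.
M((Mg0.80Fe0.20)5Ca2Si8O22(OH)2) = 843.893 g/mol, so wt% Fe = 55.845/843.893 × 100 = 6.62%.
36.81 − 6.62 = 30.19 pp.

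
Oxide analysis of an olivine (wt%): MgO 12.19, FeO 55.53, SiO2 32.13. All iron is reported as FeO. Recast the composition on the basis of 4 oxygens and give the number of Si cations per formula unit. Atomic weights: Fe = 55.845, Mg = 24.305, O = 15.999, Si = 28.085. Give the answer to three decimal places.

0.997 Si apfu

12.19 wt% MgO ÷ 40.304 g/mol = 0.30245 mol, giving 0.30245 Mg and 0.30245 O.
55.53 wt% FeO ÷ 71.844 g/mol = 0.77292 mol, giving 0.77292 Fe and 0.77292 O.
32.13 wt% SiO2 ÷ 60.083 g/mol = 0.53476 mol, giving 0.53476 Si and 1.06952 O.
Oxygen sums to 2.14489; scaling by 4/2.14489 = 1.86490 puts the formula on 4 O.
Si: 0.53476 × 1.86490 = 0.997 atoms per formula unit.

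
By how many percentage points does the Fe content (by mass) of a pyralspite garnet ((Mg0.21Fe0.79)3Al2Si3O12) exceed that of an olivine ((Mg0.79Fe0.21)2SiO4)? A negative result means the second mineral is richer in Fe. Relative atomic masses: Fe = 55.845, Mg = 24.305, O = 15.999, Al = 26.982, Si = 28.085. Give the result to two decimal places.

12.46 percentage points

M((Mg0.21Fe0.79)3Al2Si3O12) = 477.872 g/mol, so wt% Fe = 132.353/477.872 × 100 = 27.70%.
M((Mg0.79Fe0.21)2SiO4) = 153.938 g/mol, so wt% Fe = 23.455/153.938 × 100 = 15.24%.
27.70 − 15.24 = 12.46 pp.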